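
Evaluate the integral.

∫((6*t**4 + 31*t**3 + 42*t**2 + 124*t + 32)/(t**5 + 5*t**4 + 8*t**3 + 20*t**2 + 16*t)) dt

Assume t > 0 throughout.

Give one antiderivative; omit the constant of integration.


Answer: 2*log(t) + 5*log(t + 1) - log(t + 4) + atan(t/2).


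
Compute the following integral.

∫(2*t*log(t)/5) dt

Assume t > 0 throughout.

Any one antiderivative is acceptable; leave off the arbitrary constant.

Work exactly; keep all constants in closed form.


Answer: t**2*log(t)/5 - t**2/10.


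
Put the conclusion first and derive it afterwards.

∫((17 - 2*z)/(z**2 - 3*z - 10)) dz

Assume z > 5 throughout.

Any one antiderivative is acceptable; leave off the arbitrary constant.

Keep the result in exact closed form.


The answer is log(z - 5) - 3*log(z + 2).
Step 1. Decompose ∫((17 - 2*z)/(z**2 - 3*z - 10)) dz by partial fractions, (17 - 2*z)/(z**2 - 3*z - 10) = -3/(z + 2) + 1/(z - 5): now ∫(1/(z - 5)) dz + ∫(-3/(z + 2)) dz.
Step 2. Evaluate the standard form [assuming z > 5]: now log(z - 5) + ∫(-3/(z + 2)) dz.
Step 3. Evaluate the standard form [assuming z > -2]: now log(z - 5) - 3*log(z + 2).
Answer: log(z - 5) - 3*log(z + 2).


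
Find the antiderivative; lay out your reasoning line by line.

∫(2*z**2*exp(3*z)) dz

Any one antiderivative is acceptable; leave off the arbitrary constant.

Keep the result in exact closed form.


Step 1. Integrate ∫(2*z**2*exp(3*z)) dz by parts with u = z**2, dv = (2*exp(3*z)) dz, so v = 2*exp(3*z)/3: now 2*z**2*exp(3*z)/3 + ∫(-4*z*exp(3*z)/3) dz.
Step 2. Integrate ∫(-4*z*exp(3*z)/3) dz by parts with u = z, dv = (-4*exp(3*z)/3) dz, so v = -4*exp(3*z)/9: now 2*z**2*exp(3*z)/3 - 4*z*exp(3*z)/9 + ∫(4*exp(3*z)/9) dz.
Step 3. Evaluate the standard form: now 2*z**2*exp(3*z)/3 - 4*z*exp(3*z)/9 + 4*exp(3*z)/27.
Answer: 2*z**2*exp(3*z)/3 - 4*z*exp(3*z)/9 + 4*exp(3*z)/27.


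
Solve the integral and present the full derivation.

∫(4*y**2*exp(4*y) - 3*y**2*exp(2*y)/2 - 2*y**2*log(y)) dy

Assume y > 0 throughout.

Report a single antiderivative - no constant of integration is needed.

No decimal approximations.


Step 1. Rewrite: now ∫(-3*y**2*exp(2*y)/2) dy + ∫(4*y**2*exp(4*y)) dy + ∫(-2*y**2*log(y)) dy.
Step 2. Integrate ∫(4*y**2*exp(4*y)) dy by parts with u = y**2, dv = (4*exp(4*y)) dy, so v = exp(4*y): now y**2*exp(4*y) + ∫(-2*y*exp(4*y)) dy + ∫(-3*y**2*exp(2*y)/2) dy + ∫(-2*y**2*log(y)) dy.
Step 3. Integrate ∫(-2*y*exp(4*y)) dy by parts with u = y, dv = (-2*exp(4*y)) dy, so v = -exp(4*y)/2: now y**2*exp(4*y) - y*exp(4*y)/2 + ∫(-3*y**2*exp(2*y)/2) dy + ∫(-2*y**2*log(y)) dy + ∫(exp(4*y)/2) dy.
Step 4. Evaluate the standard form: now y**2*exp(4*y) - y*exp(4*y)/2 + exp(4*y)/8 + ∫(-3*y**2*exp(2*y)/2) dy + ∫(-2*y**2*log(y)) dy.
Step 5. Integrate ∫(-2*y**2*log(y)) dy by parts with u = log(y), dv = (-2*y**2) dy, so v = -2*y**3/3 [assuming y > 0]: now -2*y**3*log(y)/3 + y**2*exp(4*y) - y*exp(4*y)/2 + exp(4*y)/8 + ∫(2*y**2/3) dy + ∫(-3*y**2*exp(2*y)/2) dy.
Step 6. Evaluate the standard form: now -2*y**3*log(y)/3 + 2*y**3/9 + y**2*exp(4*y) - y*exp(4*y)/2 + exp(4*y)/8 + ∫(-3*y**2*exp(2*y)/2) dy.
Step 7. Integrate ∫(-3*y**2*exp(2*y)/2) dy by parts with u = y**2, dv = (-3*exp(2*y)/2) dy, so v = -3*exp(2*y)/4: now -2*y**3*log(y)/3 + 2*y**3/9 + y**2*exp(4*y) - 3*y**2*exp(2*y)/4 - y*exp(4*y)/2 + exp(4*y)/8 + ∫(3*y*exp(2*y)/2) dy.
Step 8. Integrate ∫(3*y*exp(2*y)/2) dy by parts with u = y, dv = (3*exp(2*y)/2) dy, so v = 3*exp(2*y)/4: now -2*y**3*log(y)/3 + 2*y**3/9 + y**2*exp(4*y) - 3*y**2*exp(2*y)/4 - y*exp(4*y)/2 + 3*y*exp(2*y)/4 + exp(4*y)/8 + ∫(-3*exp(2*y)/4) dy.
Step 9. Evaluate the standard form: now -2*y**3*log(y)/3 + 2*y**3/9 + y**2*exp(4*y) - 3*y**2*exp(2*y)/4 - y*exp(4*y)/2 + 3*y*exp(2*y)/4 + exp(4*y)/8 - 3*exp(2*y)/8.
Answer: -2*y**3*log(y)/3 + 2*y**3/9 + y**2*exp(4*y) - 3*y**2*exp(2*y)/4 - y*exp(4*y)/2 + 3*y*exp(2*y)/4 + exp(4*y)/8 - 3*exp(2*y)/8.


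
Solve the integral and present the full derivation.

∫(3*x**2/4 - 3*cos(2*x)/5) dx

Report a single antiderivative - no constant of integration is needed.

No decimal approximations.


Step 1. Rewrite: now ∫(3*x**2/4) dx + ∫(-3*cos(2*x)/5) dx.
Step 2. Evaluate the standard form: now -3*sin(2*x)/10 + ∫(3*x**2/4) dx.
Step 3. Evaluate the standard form: now x**3/4 - 3*sin(2*x)/10.
Answer: x**3/4 - 3*sin(2*x)/10.


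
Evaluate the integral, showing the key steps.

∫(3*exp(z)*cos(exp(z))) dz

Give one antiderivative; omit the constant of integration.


Step 1. Substitute u = exp(z), turning ∫(3*exp(z)*cos(exp(z))) dz into ∫(3*cos(u)) du: now ∫(3*cos(u)) du.
Step 2. Evaluate the standard form: now 3*sin(u).
Step 3. Substitute back u = exp(z): now 3*sin(exp(z)).
Answer: 3*sin(exp(z)).


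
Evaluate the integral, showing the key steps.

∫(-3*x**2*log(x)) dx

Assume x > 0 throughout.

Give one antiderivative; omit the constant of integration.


Step 1. Integrate ∫(-3*x**2*log(x)) dx by parts with u = log(x), dv = (-3*x**2) dx, so v = -x**3 [assuming x > 0]: now -x**3*log(x) + ∫(x**2) dx.
Step 2. Evaluate the standard form: now -x**3*log(x) + x**3/3.
Answer: -x**3*log(x) + x**3/3.


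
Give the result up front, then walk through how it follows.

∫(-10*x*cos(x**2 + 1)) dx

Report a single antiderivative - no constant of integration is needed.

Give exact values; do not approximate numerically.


The answer is -5*sin(x**2 + 1).
Step 1. Substitute u = x**2 + 1, turning ∫(-10*x*cos(x**2 + 1)) dx into ∫(-5*cos(u)) du: now ∫(-5*cos(u)) du.
Step 2. Evaluate the standard form: now -5*sin(u).
Step 3. Substitute back u = x**2 + 1: now -5*sin(x**2 + 1).
Answer: -5*sin(x**2 + 1).


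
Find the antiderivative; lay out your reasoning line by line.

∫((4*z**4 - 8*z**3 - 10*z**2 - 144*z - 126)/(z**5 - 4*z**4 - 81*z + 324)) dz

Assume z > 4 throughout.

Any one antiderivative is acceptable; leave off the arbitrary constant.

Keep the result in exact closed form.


Step 1. Decompose ∫((4*z**4 - 8*z**3 - 10*z**2 - 144*z - 126)/(z**5 - 4*z**4 - 81*z + 324)) dz by partial fractions, (4*z**4 - 8*z**3 - 10*z**2 - 144*z - 126)/(z**5 - 4*z**4 - 81*z + 324) = 4/(z**2 + 9) + 1/(z + 3) + 5/(z - 3) - 2/(z - 4): now ∫(-2/(z - 4)) dz + ∫(5/(z - 3)) dz + ∫(1/(z + 3)) dz + ∫(4/(z**2 + 9)) dz.
Step 2. Evaluate the standard form [assuming z > 3]: now 5*log(z - 3) + ∫(-2/(z - 4)) dz + ∫(1/(z + 3)) dz + ∫(4/(z**2 + 9)) dz.
Step 3. Evaluate the standard form [assuming z > 4]: now -2*log(z - 4) + 5*log(z - 3) + ∫(1/(z + 3)) dz + ∫(4/(z**2 + 9)) dz.
Step 4. Evaluate the standard form [assuming z > -3]: now -2*log(z - 4) + 5*log(z - 3) + log(z + 3) + ∫(4/(z**2 + 9)) dz.
Step 5. Evaluate the standard form: now -2*log(z - 4) + 5*log(z - 3) + log(z + 3) + 4*atan(z/3)/3.
Answer: -2*log(z - 4) + 5*log(z - 3) + log(z + 3) + 4*atan(z/3)/3.


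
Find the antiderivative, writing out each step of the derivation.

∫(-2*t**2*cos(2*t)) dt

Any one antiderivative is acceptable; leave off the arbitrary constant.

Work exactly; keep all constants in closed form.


Step 1. Integrate ∫(-2*t**2*cos(2*t)) dt by parts with u = t**2, dv = (-2*cos(2*t)) dt, so v = -sin(2*t): now -t**2*sin(2*t) + ∫(2*t*sin(2*t)) dt.
Step 2. Integrate ∫(2*t*sin(2*t)) dt by parts with u = t, dv = (2*sin(2*t)) dt, so v = -cos(2*t): now -t**2*sin(2*t) - t*cos(2*t) + ∫(cos(2*t)) dt.
Step 3. Evaluate the standard form: now -t**2*sin(2*t) - t*cos(2*t) + sin(2*t)/2.
Answer: -t**2*sin(2*t) - t*cos(2*t) + sin(2*t)/2.


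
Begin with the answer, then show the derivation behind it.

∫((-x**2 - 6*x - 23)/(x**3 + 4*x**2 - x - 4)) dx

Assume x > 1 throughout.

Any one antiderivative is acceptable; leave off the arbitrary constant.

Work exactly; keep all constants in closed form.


The answer is -3*log(x - 1) + 3*log(x + 1) - log(x + 4).
Step 1. Decompose ∫((-x**2 - 6*x - 23)/(x**3 + 4*x**2 - x - 4)) dx by partial fractions, (-x**2 - 6*x - 23)/(x**3 + 4*x**2 - x - 4) = -1/(x + 4) + 3/(x + 1) - 3/(x - 1): now ∫(-3/(x - 1)) dx + ∫(3/(x + 1)) dx + ∫(-1/(x + 4)) dx.
Step 2. Evaluate the standard form [assuming x > -1]: now 3*log(x + 1) + ∫(-3/(x - 1)) dx + ∫(-1/(x + 4)) dx.
Step 3. Evaluate the standard form [assuming x > 1]: now -3*log(x - 1) + 3*log(x + 1) + ∫(-1/(x + 4)) dx.
Step 4. Evaluate the standard form [assuming x > -4]: now -3*log(x - 1) + 3*log(x + 1) - log(x + 4).
Answer: -3*log(x - 1) + 3*log(x + 1) - log(x + 4).


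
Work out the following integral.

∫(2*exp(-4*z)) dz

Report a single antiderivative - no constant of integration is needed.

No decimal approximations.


Answer: -exp(-4*z)/2.


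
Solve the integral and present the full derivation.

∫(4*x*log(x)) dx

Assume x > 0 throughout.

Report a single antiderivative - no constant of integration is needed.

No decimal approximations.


Step 1. Integrate ∫(4*x*log(x)) dx by parts with u = log(x), dv = (4*x) dx, so v = 2*x**2 [assuming x > 0]: now 2*x**2*log(x) + ∫(-2*x) dx.
Step 2. Evaluate the standard form: now 2*x**2*log(x) - x**2.
Answer: 2*x**2*log(x) - x**2.


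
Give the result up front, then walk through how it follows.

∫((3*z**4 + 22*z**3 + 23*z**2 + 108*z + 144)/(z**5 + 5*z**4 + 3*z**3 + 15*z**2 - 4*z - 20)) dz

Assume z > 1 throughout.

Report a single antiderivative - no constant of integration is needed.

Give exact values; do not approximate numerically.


The answer is 5*log(z - 1) - log(z + 1) - log(z + 5) - 2*atan(z/2).
Step 1. Decompose ∫((3*z**4 + 22*z**3 + 23*z**2 + 108*z + 144)/(z**5 + 5*z**4 + 3*z**3 + 15*z**2 - 4*z - 20)) dz by partial fractions, (3*z**4 + 22*z**3 + 23*z**2 + 108*z + 144)/(z**5 + 5*z**4 + 3*z**3 + 15*z**2 - 4*z - 20) = -4/(z**2 + 4) - 1/(z + 5) - 1/(z + 1) + 5/(z - 1): now ∫(5/(z - 1)) dz + ∫(-1/(z + 1)) dz + ∫(-1/(z + 5)) dz + ∫(-4/(z**2 + 4)) dz.
Step 2. Evaluate the standard form [assuming z > 1]: now 5*log(z - 1) + ∫(-1/(z + 1)) dz + ∫(-1/(z + 5)) dz + ∫(-4/(z**2 + 4)) dz.
Step 3. Evaluate the standard form [assuming z > -1]: now 5*log(z - 1) - log(z + 1) + ∫(-1/(z + 5)) dz + ∫(-4/(z**2 + 4)) dz.
Step 4. Evaluate the standard form [assuming z > -5]: now 5*log(z - 1) - log(z + 1) - log(z + 5) + ∫(-4/(z**2 + 4)) dz.
Step 5. Evaluate the standard form: now 5*log(z - 1) - log(z + 1) - log(z + 5) - 2*atan(z/2).
Answer: 5*log(z - 1) - log(z + 1) - log(z + 5) - 2*atan(z/2).


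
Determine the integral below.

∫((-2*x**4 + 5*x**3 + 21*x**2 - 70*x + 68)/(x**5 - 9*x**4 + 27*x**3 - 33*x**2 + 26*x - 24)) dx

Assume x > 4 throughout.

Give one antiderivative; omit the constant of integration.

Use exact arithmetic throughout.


Answer: -2*log(x - 4) - 2*log(x - 3) + 2*log(x - 2) - 3*atan(x).


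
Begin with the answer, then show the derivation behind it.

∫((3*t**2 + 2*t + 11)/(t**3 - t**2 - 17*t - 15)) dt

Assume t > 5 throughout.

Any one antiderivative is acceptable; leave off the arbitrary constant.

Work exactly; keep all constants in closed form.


The answer is 2*log(t - 5) - log(t + 1) + 2*log(t + 3).
Step 1. Decompose ∫((3*t**2 + 2*t + 11)/(t**3 - t**2 - 17*t - 15)) dt by partial fractions, (3*t**2 + 2*t + 11)/(t**3 - t**2 - 17*t - 15) = 2/(t + 3) - 1/(t + 1) + 2/(t - 5): now ∫(2/(t - 5)) dt + ∫(-1/(t + 1)) dt + ∫(2/(t + 3)) dt.
Step 2. Evaluate the standard form [assuming t > 5]: now 2*log(t - 5) + ∫(-1/(t + 1)) dt + ∫(2/(t + 3)) dt.
Step 3. Evaluate the standard form [assuming t > -3]: now 2*log(t - 5) + 2*log(t + 3) + ∫(-1/(t + 1)) dt.
Step 4. Evaluate the standard form [assuming t > -1]: now 2*log(t - 5) - log(t + 1) + 2*log(t + 3).
Answer: 2*log(t - 5) - log(t + 1) + 2*log(t + 3).


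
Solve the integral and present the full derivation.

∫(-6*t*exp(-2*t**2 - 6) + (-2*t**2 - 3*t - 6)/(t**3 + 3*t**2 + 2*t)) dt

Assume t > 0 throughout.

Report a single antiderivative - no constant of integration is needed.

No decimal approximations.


Step 1. Rewrite: now ∫(-6*t*exp(-2*t**2 - 6)) dt + ∫((-2*t**2 - 3*t - 6)/(t**3 + 3*t**2 + 2*t)) dt.
Step 2. Decompose ∫((-2*t**2 - 3*t - 6)/(t**3 + 3*t**2 + 2*t)) dt by partial fractions, (-2*t**2 - 3*t - 6)/(t**3 + 3*t**2 + 2*t) = -4/(t + 2) + 5/(t + 1) - 3/t: now ∫(-3/t) dt + ∫(-6*t*exp(-2*t**2 - 6)) dt + ∫(5/(t + 1)) dt + ∫(-4/(t + 2)) dt.
Step 3. Evaluate the standard form [assuming t > -1]: now 5*log(t + 1) + ∫(-3/t) dt + ∫(-6*t*exp(-2*t**2 - 6)) dt + ∫(-4/(t + 2)) dt.
Step 4. Evaluate the standard form [assuming t > 0]: now -3*log(t) + 5*log(t + 1) + ∫(-6*t*exp(-2*t**2 - 6)) dt + ∫(-4/(t + 2)) dt.
Step 5. Evaluate the standard form [assuming t > -2]: now -3*log(t) + 5*log(t + 1) - 4*log(t + 2) + ∫(-6*t*exp(-2*t**2 - 6)) dt.
Step 6. Substitute u = t**2 + 3, turning ∫(-6*t*exp(-2*t**2 - 6)) dt into ∫(-3*exp(-2*u)) du: now -3*log(t) + 5*log(t + 1) - 4*log(t + 2) + ∫(-3*exp(-2*u)) du.
Step 7. Evaluate the standard form: now -3*log(t) + 5*log(t + 1) - 4*log(t + 2) + 3*exp(-2*u)/2.
Step 8. Substitute back u = t**2 + 3: now 3*exp(-2*t**2 - 6)/2 - 3*log(t) + 5*log(t + 1) - 4*log(t + 2).
Answer: 3*exp(-2*t**2 - 6)/2 - 3*log(t) + 5*log(t + 1) - 4*log(t + 2).


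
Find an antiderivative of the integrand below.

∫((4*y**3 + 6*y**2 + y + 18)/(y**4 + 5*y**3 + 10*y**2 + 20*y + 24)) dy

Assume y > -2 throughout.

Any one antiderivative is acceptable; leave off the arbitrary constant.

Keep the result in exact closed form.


Answer: log(y + 2) + 3*log(y + 3) - 3*atan(y/2)/2.


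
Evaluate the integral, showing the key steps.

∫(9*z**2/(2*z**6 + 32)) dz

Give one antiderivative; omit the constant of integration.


Step 1. Substitute u = z**3, turning ∫(9*z**2/(2*z**6 + 32)) dz into ∫(3/(2*(u**2 + 16))) du: now ∫(3/(2*(u**2 + 16))) du.
Step 2. Evaluate the standard form: now 3*atan(u/4)/8.
Step 3. Substitute back u = z**3: now 3*atan(z**3/4)/8.
Answer: 3*atan(z**3/4)/8.


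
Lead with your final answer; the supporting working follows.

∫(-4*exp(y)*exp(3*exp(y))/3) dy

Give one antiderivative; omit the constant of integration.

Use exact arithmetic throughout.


The answer is -4*exp(3*exp(y))/9.
Step 1. Substitute u = exp(y), turning ∫(-4*exp(y)*exp(3*exp(y))/3) dy into ∫(-4*exp(3*u)/3) du: now ∫(-4*exp(3*u)/3) du.
Step 2. Evaluate the standard form: now -4*exp(3*u)/9.
Step 3. Substitute back u = exp(y): now -4*exp(3*exp(y))/9.
Answer: -4*exp(3*exp(y))/9.


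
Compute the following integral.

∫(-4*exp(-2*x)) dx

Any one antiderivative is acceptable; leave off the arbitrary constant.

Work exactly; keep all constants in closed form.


Answer: 2*exp(-2*x).


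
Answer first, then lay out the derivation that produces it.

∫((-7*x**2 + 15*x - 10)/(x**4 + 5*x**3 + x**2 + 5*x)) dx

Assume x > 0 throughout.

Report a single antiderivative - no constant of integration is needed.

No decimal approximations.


The answer is -2*log(x) + 2*log(x + 5) + 3*atan(x).
Step 1. Decompose ∫((-7*x**2 + 15*x - 10)/(x**4 + 5*x**3 + x**2 + 5*x)) dx by partial fractions, (-7*x**2 + 15*x - 10)/(x**4 + 5*x**3 + x**2 + 5*x) = 3/(x**2 + 1) + 2/(x + 5) - 2/x: now ∫(-2/x) dx + ∫(2/(x + 5)) dx + ∫(3/(x**2 + 1)) dx.
Step 2. Evaluate the standard form [assuming x > 0]: now -2*log(x) + ∫(2/(x + 5)) dx + ∫(3/(x**2 + 1)) dx.
Step 3. Evaluate the standard form [assuming x > -5]: now -2*log(x) + 2*log(x + 5) + ∫(3/(x**2 + 1)) dx.
Step 4. Evaluate the standard form: now -2*log(x) + 2*log(x + 5) + 3*atan(x).
Answer: -2*log(x) + 2*log(x + 5) + 3*atan(x).


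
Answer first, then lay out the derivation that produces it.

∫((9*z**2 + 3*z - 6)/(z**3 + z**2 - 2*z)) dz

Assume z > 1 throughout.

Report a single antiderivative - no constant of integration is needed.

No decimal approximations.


The answer is 3*log(z) + 2*log(z - 1) + 4*log(z + 2).
Step 1. Decompose ∫((9*z**2 + 3*z - 6)/(z**3 + z**2 - 2*z)) dz by partial fractions, (9*z**2 + 3*z - 6)/(z**3 + z**2 - 2*z) = 4/(z + 2) + 2/(z - 1) + 3/z: now ∫(3/z) dz + ∫(2/(z - 1)) dz + ∫(4/(z + 2)) dz.
Step 2. Evaluate the standard form [assuming z > 0]: now 3*log(z) + ∫(2/(z - 1)) dz + ∫(4/(z + 2)) dz.
Step 3. Evaluate the standard form [assuming z > -2]: now 3*log(z) + 4*log(z + 2) + ∫(2/(z - 1)) dz.
Step 4. Evaluate the standard form [assuming z > 1]: now 3*log(z) + 2*log(z - 1) + 4*log(z + 2).
Answer: 3*log(z) + 2*log(z - 1) + 4*log(z + 2).


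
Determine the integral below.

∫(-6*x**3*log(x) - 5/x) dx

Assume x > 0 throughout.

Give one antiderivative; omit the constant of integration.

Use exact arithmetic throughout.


Answer: -3*x**4*log(x)/2 + 3*x**4/8 - 5*log(x).


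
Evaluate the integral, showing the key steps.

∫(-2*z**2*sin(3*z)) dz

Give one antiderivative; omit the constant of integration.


Step 1. Integrate ∫(-2*z**2*sin(3*z)) dz by parts with u = z**2, dv = (-2*sin(3*z)) dz, so v = 2*cos(3*z)/3: now 2*z**2*cos(3*z)/3 + ∫(-4*z*cos(3*z)/3) dz.
Step 2. Integrate ∫(-4*z*cos(3*z)/3) dz by parts with u = z, dv = (-4*cos(3*z)/3) dz, so v = -4*sin(3*z)/9: now 2*z**2*cos(3*z)/3 - 4*z*sin(3*z)/9 + ∫(4*sin(3*z)/9) dz.
Step 3. Evaluate the standard form: now 2*z**2*cos(3*z)/3 - 4*z*sin(3*z)/9 - 4*cos(3*z)/27.
Answer: 2*z**2*cos(3*z)/3 - 4*z*sin(3*z)/9 - 4*cos(3*z)/27.


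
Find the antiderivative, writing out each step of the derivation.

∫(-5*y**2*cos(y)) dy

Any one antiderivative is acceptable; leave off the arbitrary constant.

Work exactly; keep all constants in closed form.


Step 1. Integrate ∫(-5*y**2*cos(y)) dy by parts with u = y**2, dv = (-5*cos(y)) dy, so v = -5*sin(y): now -5*y**2*sin(y) + ∫(10*y*sin(y)) dy.
Step 2. Integrate ∫(10*y*sin(y)) dy by parts with u = y, dv = (10*sin(y)) dy, so v = -10*cos(y): now -5*y**2*sin(y) - 10*y*cos(y) + ∫(10*cos(y)) dy.
Step 3. Evaluate the standard form: now -5*y**2*sin(y) - 10*y*cos(y) + 10*sin(y).
Answer: -5*y**2*sin(y) - 10*y*cos(y) + 10*sin(y).


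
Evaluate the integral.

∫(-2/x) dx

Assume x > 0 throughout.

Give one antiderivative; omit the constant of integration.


Answer: -2*log(x).


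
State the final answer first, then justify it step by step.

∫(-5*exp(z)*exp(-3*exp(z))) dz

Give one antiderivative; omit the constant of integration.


The answer is 5*exp(-3*exp(z))/3.
Step 1. Substitute u = exp(z), turning ∫(-5*exp(z)*exp(-3*exp(z))) dz into ∫(-5*exp(-3*u)) du: now ∫(-5*exp(-3*u)) du.
Step 2. Evaluate the standard form: now 5*exp(-3*u)/3.
Step 3. Substitute back u = exp(z): now 5*exp(-3*exp(z))/3.
Answer: 5*exp(-3*exp(z))/3.


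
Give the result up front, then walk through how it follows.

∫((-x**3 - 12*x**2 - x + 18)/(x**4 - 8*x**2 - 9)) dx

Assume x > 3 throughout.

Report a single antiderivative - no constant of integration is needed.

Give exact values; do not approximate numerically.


The answer is -2*log(x - 3) + log(x + 3) - 3*atan(x).
Step 1. Decompose ∫((-x**3 - 12*x**2 - x + 18)/(x**4 - 8*x**2 - 9)) dx by partial fractions, (-x**3 - 12*x**2 - x + 18)/(x**4 - 8*x**2 - 9) = -3/(x**2 + 1) + 1/(x + 3) - 2/(x - 3): now ∫(-2/(x - 3)) dx + ∫(1/(x + 3)) dx + ∫(-3/(x**2 + 1)) dx.
Step 2. Evaluate the standard form [assuming x > 3]: now -2*log(x - 3) + ∫(1/(x + 3)) dx + ∫(-3/(x**2 + 1)) dx.
Step 3. Evaluate the standard form [assuming x > -3]: now -2*log(x - 3) + log(x + 3) + ∫(-3/(x**2 + 1)) dx.
Step 4. Evaluate the standard form: now -2*log(x - 3) + log(x + 3) - 3*atan(x).
Answer: -2*log(x - 3) + log(x + 3) - 3*atan(x).


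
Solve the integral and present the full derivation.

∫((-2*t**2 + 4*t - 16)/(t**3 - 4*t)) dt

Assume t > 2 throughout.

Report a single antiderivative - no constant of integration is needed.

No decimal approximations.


Step 1. Decompose ∫((-2*t**2 + 4*t - 16)/(t**3 - 4*t)) dt by partial fractions, (-2*t**2 + 4*t - 16)/(t**3 - 4*t) = -4/(t + 2) - 2/(t - 2) + 4/t: now ∫(4/t) dt + ∫(-2/(t - 2)) dt + ∫(-4/(t + 2)) dt.
Step 2. Evaluate the standard form [assuming t > 2]: now -2*log(t - 2) + ∫(4/t) dt + ∫(-4/(t + 2)) dt.
Step 3. Evaluate the standard form [assuming t > -2]: now -2*log(t - 2) - 4*log(t + 2) + ∫(4/t) dt.
Step 4. Evaluate the standard form [assuming t > 0]: now 4*log(t) - 2*log(t - 2) - 4*log(t + 2).
Answer: 4*log(t) - 2*log(t - 2) - 4*log(t + 2).


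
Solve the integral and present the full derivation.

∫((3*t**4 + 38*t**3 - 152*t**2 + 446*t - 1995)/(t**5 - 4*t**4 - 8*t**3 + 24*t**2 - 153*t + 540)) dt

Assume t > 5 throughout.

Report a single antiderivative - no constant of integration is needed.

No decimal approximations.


Step 1. Decompose ∫((3*t**4 + 38*t**3 - 152*t**2 + 446*t - 1995)/(t**5 - 4*t**4 - 8*t**3 + 24*t**2 - 153*t + 540)) dt by partial fractions, (3*t**4 + 38*t**3 - 152*t**2 + 446*t - 1995)/(t**5 - 4*t**4 - 8*t**3 + 24*t**2 - 153*t + 540) = -4/(t**2 + 9) - 5/(t + 4) + 3/(t - 3) + 5/(t - 5): now ∫(5/(t - 5)) dt + ∫(3/(t - 3)) dt + ∫(-5/(t + 4)) dt + ∫(-4/(t**2 + 9)) dt.
Step 2. Evaluate the standard form [assuming t > 5]: now 5*log(t - 5) + ∫(3/(t - 3)) dt + ∫(-5/(t + 4)) dt + ∫(-4/(t**2 + 9)) dt.
Step 3. Evaluate the standard form [assuming t > -4]: now 5*log(t - 5) - 5*log(t + 4) + ∫(3/(t - 3)) dt + ∫(-4/(t**2 + 9)) dt.
Step 4. Evaluate the standard form [assuming t > 3]: now 5*log(t - 5) + 3*log(t - 3) - 5*log(t + 4) + ∫(-4/(t**2 + 9)) dt.
Step 5. Evaluate the standard form: now 5*log(t - 5) + 3*log(t - 3) - 5*log(t + 4) - 4*atan(t/3)/3.
Answer: 5*log(t - 5) + 3*log(t - 3) - 5*log(t + 4) - 4*atan(t/3)/3.


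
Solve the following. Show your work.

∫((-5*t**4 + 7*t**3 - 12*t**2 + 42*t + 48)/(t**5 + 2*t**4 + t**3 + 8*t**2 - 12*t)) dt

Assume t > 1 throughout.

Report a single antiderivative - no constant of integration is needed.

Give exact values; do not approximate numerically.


Step 1. Decompose ∫((-5*t**4 + 7*t**3 - 12*t**2 + 42*t + 48)/(t**5 + 2*t**4 + t**3 + 8*t**2 - 12*t)) dt by partial fractions, (-5*t**4 + 7*t**3 - 12*t**2 + 42*t + 48)/(t**5 + 2*t**4 + t**3 + 8*t**2 - 12*t) = -2/(t**2 + 4) - 5/(t + 3) + 4/(t - 1) - 4/t: now ∫(-4/t) dt + ∫(4/(t - 1)) dt + ∫(-5/(t + 3)) dt + ∫(-2/(t**2 + 4)) dt.
Step 2. Evaluate the standard form [assuming t > -3]: now -5*log(t + 3) + ∫(-4/t) dt + ∫(4/(t - 1)) dt + ∫(-2/(t**2 + 4)) dt.
Step 3. Evaluate the standard form [assuming t > 1]: now 4*log(t - 1) - 5*log(t + 3) + ∫(-4/t) dt + ∫(-2/(t**2 + 4)) dt.
Step 4. Evaluate the standard form [assuming t > 0]: now -4*log(t) + 4*log(t - 1) - 5*log(t + 3) + ∫(-2/(t**2 + 4)) dt.
Step 5. Evaluate the standard form: now -4*log(t) + 4*log(t - 1) - 5*log(t + 3) - atan(t/2).
Answer: -4*log(t) + 4*log(t - 1) - 5*log(t + 3) - atan(t/2).


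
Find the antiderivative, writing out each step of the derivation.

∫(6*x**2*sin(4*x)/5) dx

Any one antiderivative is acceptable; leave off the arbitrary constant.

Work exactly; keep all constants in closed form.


Step 1. Integrate ∫(6*x**2*sin(4*x)/5) dx by parts with u = x**2, dv = (6*sin(4*x)/5) dx, so v = -3*cos(4*x)/10: now -3*x**2*cos(4*x)/10 + ∫(3*x*cos(4*x)/5) dx.
Step 2. Integrate ∫(3*x*cos(4*x)/5) dx by parts with u = x, dv = (3*cos(4*x)/5) dx, so v = 3*sin(4*x)/20: now -3*x**2*cos(4*x)/10 + 3*x*sin(4*x)/20 + ∫(-3*sin(4*x)/20) dx.
Step 3. Evaluate the standard form: now -3*x**2*cos(4*x)/10 + 3*x*sin(4*x)/20 + 3*cos(4*x)/80.
Answer: -3*x**2*cos(4*x)/10 + 3*x*sin(4*x)/20 + 3*cos(4*x)/80.


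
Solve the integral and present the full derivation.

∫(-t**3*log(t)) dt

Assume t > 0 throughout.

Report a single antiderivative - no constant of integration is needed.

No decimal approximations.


Step 1. Integrate ∫(-t**3*log(t)) dt by parts with u = log(t), dv = (-t**3) dt, so v = -t**4/4 [assuming t > 0]: now -t**4*log(t)/4 + ∫(t**3/4) dt.
Step 2. Evaluate the standard form: now -t**4*log(t)/4 + t**4/16.
Answer: -t**4*log(t)/4 + t**4/16.


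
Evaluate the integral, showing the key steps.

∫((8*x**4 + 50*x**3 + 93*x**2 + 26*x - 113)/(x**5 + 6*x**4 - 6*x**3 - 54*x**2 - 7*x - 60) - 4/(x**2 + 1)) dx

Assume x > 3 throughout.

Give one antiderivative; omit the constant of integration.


Step 1. Rewrite: now ∫((8*x**4 + 50*x**3 + 93*x**2 + 26*x - 113)/(x**5 + 6*x**4 - 6*x**3 - 54*x**2 - 7*x - 60)) dx + ∫(-4/(x**2 + 1)) dx.
Step 2. Evaluate the standard form: now -4*atan(x) + ∫((8*x**4 + 50*x**3 + 93*x**2 + 26*x - 113)/(x**5 + 6*x**4 - 6*x**3 - 54*x**2 - 7*x - 60)) dx.
Step 3. Decompose ∫((8*x**4 + 50*x**3 + 93*x**2 + 26*x - 113)/(x**5 + 6*x**4 - 6*x**3 - 54*x**2 - 7*x - 60)) dx by partial fractions, (8*x**4 + 50*x**3 + 93*x**2 + 26*x - 113)/(x**5 + 6*x**4 - 6*x**3 - 54*x**2 - 7*x - 60) = 3/(x**2 + 1) + 4/(x + 5) - 1/(x + 4) + 5/(x - 3): now -4*atan(x) + ∫(5/(x - 3)) dx + ∫(-1/(x + 4)) dx + ∫(4/(x + 5)) dx + ∫(3/(x**2 + 1)) dx.
Step 4. Evaluate the standard form [assuming x > -5]: now 4*log(x + 5) - 4*atan(x) + ∫(5/(x - 3)) dx + ∫(-1/(x + 4)) dx + ∫(3/(x**2 + 1)) dx.
Step 5. Evaluate the standard form [assuming x > 3]: now 5*log(x - 3) + 4*log(x + 5) - 4*atan(x) + ∫(-1/(x + 4)) dx + ∫(3/(x**2 + 1)) dx.
Step 6. Evaluate the standard form [assuming x > -4]: now 5*log(x - 3) - log(x + 4) + 4*log(x + 5) - 4*atan(x) + ∫(3/(x**2 + 1)) dx.
Step 7. Evaluate the standard form: now 5*log(x - 3) - log(x + 4) + 4*log(x + 5) - atan(x).
Answer: 5*log(x - 3) - log(x + 4) + 4*log(x + 5) - atan(x).


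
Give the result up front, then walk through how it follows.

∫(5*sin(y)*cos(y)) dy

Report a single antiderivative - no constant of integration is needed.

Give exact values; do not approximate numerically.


The answer is 5*sin(y)**2/2.
Step 1. Substitute u = sin(y), turning ∫(5*sin(y)*cos(y)) dy into ∫(5*u) du: now ∫(5*u) du.
Step 2. Evaluate the standard form: now 5*u**2/2.
Step 3. Substitute back u = sin(y): now 5*sin(y)**2/2.
Answer: 5*sin(y)**2/2.


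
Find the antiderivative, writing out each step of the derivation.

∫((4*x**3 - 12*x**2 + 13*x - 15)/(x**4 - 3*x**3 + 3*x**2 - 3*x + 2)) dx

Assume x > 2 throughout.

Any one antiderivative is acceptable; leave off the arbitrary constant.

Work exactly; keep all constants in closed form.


Step 1. Decompose ∫((4*x**3 - 12*x**2 + 13*x - 15)/(x**4 - 3*x**3 + 3*x**2 - 3*x + 2)) dx by partial fractions, (4*x**3 - 12*x**2 + 13*x - 15)/(x**4 - 3*x**3 + 3*x**2 - 3*x + 2) = -3/(x**2 + 1) + 5/(x - 1) - 1/(x - 2): now ∫(-1/(x - 2)) dx + ∫(5/(x - 1)) dx + ∫(-3/(x**2 + 1)) dx.
Step 2. Evaluate the standard form [assuming x > 2]: now -log(x - 2) + ∫(5/(x - 1)) dx + ∫(-3/(x**2 + 1)) dx.
Step 3. Evaluate the standard form [assuming x > 1]: now -log(x - 2) + 5*log(x - 1) + ∫(-3/(x**2 + 1)) dx.
Step 4. Evaluate the standard form: now -log(x - 2) + 5*log(x - 1) - 3*atan(x).
Answer: -log(x - 2) + 5*log(x - 1) - 3*atan(x).


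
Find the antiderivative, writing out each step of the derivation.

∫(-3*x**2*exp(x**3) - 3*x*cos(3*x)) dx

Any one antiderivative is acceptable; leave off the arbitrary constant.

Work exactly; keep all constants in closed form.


Step 1. Rewrite: now ∫(-3*x*cos(3*x)) dx + ∫(-3*x**2*exp(x**3)) dx.
Step 2. Integrate ∫(-3*x*cos(3*x)) dx by parts with u = x, dv = (-3*cos(3*x)) dx, so v = -sin(3*x): now -x*sin(3*x) + ∫(-3*x**2*exp(x**3)) dx + ∫(sin(3*x)) dx.
Step 3. Evaluate the standard form: now -x*sin(3*x) - cos(3*x)/3 + ∫(-3*x**2*exp(x**3)) dx.
Step 4. Substitute u = x**3, turning ∫(-3*x**2*exp(x**3)) dx into ∫(-exp(u)) du: now -x*sin(3*x) - cos(3*x)/3 + ∫(-exp(u)) du.
Step 5. Evaluate the standard form: now -x*sin(3*x) - exp(u) - cos(3*x)/3.
Step 6. Substitute back u = x**3: now -x*sin(3*x) - exp(x**3) - cos(3*x)/3.
Answer: -x*sin(3*x) - exp(x**3) - cos(3*x)/3.


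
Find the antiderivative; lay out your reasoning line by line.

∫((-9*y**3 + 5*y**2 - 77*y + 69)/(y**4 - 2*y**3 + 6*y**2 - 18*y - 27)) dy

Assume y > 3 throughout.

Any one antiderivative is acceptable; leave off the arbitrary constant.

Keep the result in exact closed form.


Step 1. Decompose ∫((-9*y**3 + 5*y**2 - 77*y + 69)/(y**4 - 2*y**3 + 6*y**2 - 18*y - 27)) dy by partial fractions, (-9*y**3 + 5*y**2 - 77*y + 69)/(y**4 - 2*y**3 + 6*y**2 - 18*y - 27) = -2/(y**2 + 9) - 4/(y + 1) - 5/(y - 3): now ∫(-5/(y - 3)) dy + ∫(-4/(y + 1)) dy + ∫(-2/(y**2 + 9)) dy.
Step 2. Evaluate the standard form [assuming y > -1]: now -4*log(y + 1) + ∫(-5/(y - 3)) dy + ∫(-2/(y**2 + 9)) dy.
Step 3. Evaluate the standard form [assuming y > 3]: now -5*log(y - 3) - 4*log(y + 1) + ∫(-2/(y**2 + 9)) dy.
Step 4. Evaluate the standard form: now -5*log(y - 3) - 4*log(y + 1) - 2*atan(y/3)/3.
Answer: -5*log(y - 3) - 4*log(y + 1) - 2*atan(y/3)/3.


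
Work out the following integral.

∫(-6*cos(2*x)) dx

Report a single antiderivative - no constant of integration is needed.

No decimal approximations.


Answer: -3*sin(2*x).


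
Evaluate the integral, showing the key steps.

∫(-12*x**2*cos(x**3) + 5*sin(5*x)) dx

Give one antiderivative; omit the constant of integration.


Step 1. Rewrite: now ∫(-12*x**2*cos(x**3)) dx + ∫(5*sin(5*x)) dx.
Step 2. Substitute u = x**3, turning ∫(-12*x**2*cos(x**3)) dx into ∫(-4*cos(u)) du: now ∫(5*sin(5*x)) dx + ∫(-4*cos(u)) du.
Step 3. Evaluate the standard form: now -4*sin(u) + ∫(5*sin(5*x)) dx.
Step 4. Substitute back u = x**3: now -4*sin(x**3) + ∫(5*sin(5*x)) dx.
Step 5. Evaluate the standard form: now -4*sin(x**3) - cos(5*x).
Answer: -4*sin(x**3) - cos(5*x).


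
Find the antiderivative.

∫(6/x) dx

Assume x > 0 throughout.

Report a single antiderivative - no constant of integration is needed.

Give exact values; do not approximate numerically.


Answer: 6*log(x).


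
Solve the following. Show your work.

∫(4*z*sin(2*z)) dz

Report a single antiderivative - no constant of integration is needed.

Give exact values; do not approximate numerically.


Step 1. Integrate ∫(4*z*sin(2*z)) dz by parts with u = z, dv = (4*sin(2*z)) dz, so v = -2*cos(2*z): now -2*z*cos(2*z) + ∫(2*cos(2*z)) dz.
Step 2. Evaluate the standard form: now -2*z*cos(2*z) + sin(2*z).
Answer: -2*z*cos(2*z) + sin(2*z).


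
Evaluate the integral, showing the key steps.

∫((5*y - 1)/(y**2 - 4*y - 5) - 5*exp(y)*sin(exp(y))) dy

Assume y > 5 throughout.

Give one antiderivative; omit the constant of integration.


Step 1. Rewrite: now ∫((5*y - 1)/(y**2 - 4*y - 5)) dy + ∫(-5*exp(y)*sin(exp(y))) dy.
Step 2. Substitute u = exp(y), turning ∫(-5*exp(y)*sin(exp(y))) dy into ∫(-5*sin(u)) du: now ∫((5*y - 1)/(y**2 - 4*y - 5)) dy + ∫(-5*sin(u)) du.
Step 3. Evaluate the standard form: now 5*cos(u) + ∫((5*y - 1)/(y**2 - 4*y - 5)) dy.
Step 4. Substitute back u = exp(y): now 5*cos(exp(y)) + ∫((5*y - 1)/(y**2 - 4*y - 5)) dy.
Step 5. Decompose ∫((5*y - 1)/(y**2 - 4*y - 5)) dy by partial fractions, (5*y - 1)/(y**2 - 4*y - 5) = 1/(y + 1) + 4/(y - 5): now 5*cos(exp(y)) + ∫(4/(y - 5)) dy + ∫(1/(y + 1)) dy.
Step 6. Evaluate the standard form [assuming y > -1]: now log(y + 1) + 5*cos(exp(y)) + ∫(4/(y - 5)) dy.
Step 7. Evaluate the standard form [assuming y > 5]: now 4*log(y - 5) + log(y + 1) + 5*cos(exp(y)).
Answer: 4*log(y - 5) + log(y + 1) + 5*cos(exp(y)).


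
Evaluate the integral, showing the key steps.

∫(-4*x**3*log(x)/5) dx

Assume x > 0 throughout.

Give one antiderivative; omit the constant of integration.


Step 1. Integrate ∫(-4*x**3*log(x)/5) dx by parts with u = log(x), dv = (-4*x**3/5) dx, so v = -x**4/5 [assuming x > 0]: now -x**4*log(x)/5 + ∫(x**3/5) dx.
Step 2. Evaluate the standard form: now -x**4*log(x)/5 + x**4/20.
Answer: -x**4*log(x)/5 + x**4/20.


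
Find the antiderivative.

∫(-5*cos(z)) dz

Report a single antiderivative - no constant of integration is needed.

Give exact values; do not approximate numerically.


Answer: -5*sin(z).


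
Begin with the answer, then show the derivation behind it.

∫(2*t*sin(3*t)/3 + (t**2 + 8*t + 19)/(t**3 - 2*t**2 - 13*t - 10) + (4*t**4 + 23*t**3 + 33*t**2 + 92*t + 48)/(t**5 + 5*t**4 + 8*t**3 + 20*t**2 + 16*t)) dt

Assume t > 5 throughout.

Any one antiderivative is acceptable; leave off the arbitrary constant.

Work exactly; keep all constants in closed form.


The answer is -2*t*cos(3*t)/9 + 3*log(t) + 2*log(t - 5) + log(t + 2) - log(t + 4) + 2*sin(3*t)/27 + atan(t/2)/2.
Step 1. Rewrite: now ∫(2*t*sin(3*t)/3) dt + ∫((t**2 + 8*t + 19)/(t**3 - 2*t**2 - 13*t - 10)) dt + ∫((4*t**4 + 23*t**3 + 33*t**2 + 92*t + 48)/(t**5 + 5*t**4 + 8*t**3 + 20*t**2 + 16*t)) dt.
Step 2. Integrate ∫(2*t*sin(3*t)/3) dt by parts with u = t, dv = (2*sin(3*t)/3) dt, so v = -2*cos(3*t)/9: now -2*t*cos(3*t)/9 + ∫((t**2 + 8*t + 19)/(t**3 - 2*t**2 - 13*t - 10)) dt + ∫((4*t**4 + 23*t**3 + 33*t**2 + 92*t + 48)/(t**5 + 5*t**4 + 8*t**3 + 20*t**2 + 16*t)) dt + ∫(2*cos(3*t)/9) dt.
Step 3. Evaluate the standard form: now -2*t*cos(3*t)/9 + 2*sin(3*t)/27 + ∫((t**2 + 8*t + 19)/(t**3 - 2*t**2 - 13*t - 10)) dt + ∫((4*t**4 + 23*t**3 + 33*t**2 + 92*t + 48)/(t**5 + 5*t**4 + 8*t**3 + 20*t**2 + 16*t)) dt.
Step 4. Decompose ∫((t**2 + 8*t + 19)/(t**3 - 2*t**2 - 13*t - 10)) dt by partial fractions, (t**2 + 8*t + 19)/(t**3 - 2*t**2 - 13*t - 10) = 1/(t + 2) - 2/(t + 1) + 2/(t - 5): now -2*t*cos(3*t)/9 + 2*sin(3*t)/27 + ∫((4*t**4 + 23*t**3 + 33*t**2 + 92*t + 48)/(t**5 + 5*t**4 + 8*t**3 + 20*t**2 + 16*t)) dt + ∫(2/(t - 5)) dt + ∫(-2/(t + 1)) dt + ∫(1/(t + 2)) dt.
Step 5. Evaluate the standard form [assuming t > -1]: now -2*t*cos(3*t)/9 - 2*log(t + 1) + 2*sin(3*t)/27 + ∫((4*t**4 + 23*t**3 + 33*t**2 + 92*t + 48)/(t**5 + 5*t**4 + 8*t**3 + 20*t**2 + 16*t)) dt + ∫(2/(t - 5)) dt + ∫(1/(t + 2)) dt.
Step 6. Evaluate the standard form [assuming t > 5]: now -2*t*cos(3*t)/9 + 2*log(t - 5) - 2*log(t + 1) + 2*sin(3*t)/27 + ∫((4*t**4 + 23*t**3 + 33*t**2 + 92*t + 48)/(t**5 + 5*t**4 + 8*t**3 + 20*t**2 + 16*t)) dt + ∫(1/(t + 2)) dt.
Step 7. Evaluate the standard form [assuming t > -2]: now -2*t*cos(3*t)/9 + 2*log(t - 5) - 2*log(t + 1) + log(t + 2) + 2*sin(3*t)/27 + ∫((4*t**4 + 23*t**3 + 33*t**2 + 92*t + 48)/(t**5 + 5*t**4 + 8*t**3 + 20*t**2 + 16*t)) dt.
Step 8. Decompose ∫((4*t**4 + 23*t**3 + 33*t**2 + 92*t + 48)/(t**5 + 5*t**4 + 8*t**3 + 20*t**2 + 16*t)) dt by partial fractions, (4*t**4 + 23*t**3 + 33*t**2 + 92*t + 48)/(t**5 + 5*t**4 + 8*t**3 + 20*t**2 + 16*t) = 1/(t**2 + 4) - 1/(t + 4) + 2/(t + 1) + 3/t: now -2*t*cos(3*t)/9 + 2*log(t - 5) - 2*log(t + 1) + log(t + 2) + 2*sin(3*t)/27 + ∫(3/t) dt + ∫(2/(t + 1)) dt + ∫(-1/(t + 4)) dt + ∫(1/(t**2 + 4)) dt.
Step 9. Evaluate the standard form [assuming t > -4]: now -2*t*cos(3*t)/9 + 2*log(t - 5) - 2*log(t + 1) + log(t + 2) - log(t + 4) + 2*sin(3*t)/27 + ∫(3/t) dt + ∫(2/(t + 1)) dt + ∫(1/(t**2 + 4)) dt.
Step 10. Evaluate the standard form [assuming t > -1]: now -2*t*cos(3*t)/9 + 2*log(t - 5) + log(t + 2) - log(t + 4) + 2*sin(3*t)/27 + ∫(3/t) dt + ∫(1/(t**2 + 4)) dt.
Step 11. Evaluate the standard form [assuming t > 0]: now -2*t*cos(3*t)/9 + 3*log(t) + 2*log(t - 5) + log(t + 2) - log(t + 4) + 2*sin(3*t)/27 + ∫(1/(t**2 + 4)) dt.
Step 12. Evaluate the standard form: now -2*t*cos(3*t)/9 + 3*log(t) + 2*log(t - 5) + log(t + 2) - log(t + 4) + 2*sin(3*t)/27 + atan(t/2)/2.
Answer: -2*t*cos(3*t)/9 + 3*log(t) + 2*log(t - 5) + log(t + 2) - log(t + 4) + 2*sin(3*t)/27 + atan(t/2)/2.


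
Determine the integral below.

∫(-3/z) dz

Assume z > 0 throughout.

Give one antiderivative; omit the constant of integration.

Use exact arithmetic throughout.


Answer: -3*log(z).


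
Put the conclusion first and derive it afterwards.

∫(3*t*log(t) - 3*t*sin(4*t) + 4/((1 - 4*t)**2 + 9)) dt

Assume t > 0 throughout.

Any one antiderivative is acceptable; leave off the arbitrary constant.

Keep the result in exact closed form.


The answer is 3*t**2*log(t)/2 - 3*t**2/4 + 3*t*cos(4*t)/4 - 3*sin(4*t)/16 + atan(4*t/3 - 1/3)/3.
Step 1. Rewrite: now ∫(3*t*log(t)) dt + ∫(-3*t*sin(4*t)) dt + ∫(4/((1 - 4*t)**2 + 9)) dt.
Step 2. Substitute u = 1 - 4*t, turning ∫(4/((1 - 4*t)**2 + 9)) dt into ∫(-1/(u**2 + 9)) du: now ∫(3*t*log(t)) dt + ∫(-3*t*sin(4*t)) dt + ∫(-1/(u**2 + 9)) du.
Step 3. Evaluate the standard form: now -atan(u/3)/3 + ∫(3*t*log(t)) dt + ∫(-3*t*sin(4*t)) dt.
Step 4. Substitute back u = 1 - 4*t: now atan(4*t/3 - 1/3)/3 + ∫(3*t*log(t)) dt + ∫(-3*t*sin(4*t)) dt.
Step 5. Integrate ∫(-3*t*sin(4*t)) dt by parts with u = t, dv = (-3*sin(4*t)) dt, so v = 3*cos(4*t)/4: now 3*t*cos(4*t)/4 + atan(4*t/3 - 1/3)/3 + ∫(3*t*log(t)) dt + ∫(-3*cos(4*t)/4) dt.
Step 6. Evaluate the standard form: now 3*t*cos(4*t)/4 - 3*sin(4*t)/16 + atan(4*t/3 - 1/3)/3 + ∫(3*t*log(t)) dt.
Step 7. Integrate ∫(3*t*log(t)) dt by parts with u = log(t), dv = (3*t) dt, so v = 3*t**2/2 [assuming t > 0]: now 3*t**2*log(t)/2 + 3*t*cos(4*t)/4 - 3*sin(4*t)/16 + atan(4*t/3 - 1/3)/3 + ∫(-3*t/2) dt.
Step 8. Evaluate the standard form: now 3*t**2*log(t)/2 - 3*t**2/4 + 3*t*cos(4*t)/4 - 3*sin(4*t)/16 + atan(4*t/3 - 1/3)/3.
Answer: 3*t**2*log(t)/2 - 3*t**2/4 + 3*t*cos(4*t)/4 - 3*sin(4*t)/16 + atan(4*t/3 - 1/3)/3.


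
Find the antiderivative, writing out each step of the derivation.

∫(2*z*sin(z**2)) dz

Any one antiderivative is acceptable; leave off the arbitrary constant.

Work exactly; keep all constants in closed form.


Step 1. Substitute u = z**2, turning ∫(2*z*sin(z**2)) dz into ∫(sin(u)) du: now ∫(sin(u)) du.
Step 2. Evaluate the standard form: now -cos(u).
Step 3. Substitute back u = z**2: now -cos(z**2).
Answer: -cos(z**2).


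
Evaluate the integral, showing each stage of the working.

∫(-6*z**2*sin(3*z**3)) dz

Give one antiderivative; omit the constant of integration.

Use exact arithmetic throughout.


Step 1. Substitute u = z**3, turning ∫(-6*z**2*sin(3*z**3)) dz into ∫(-2*sin(3*u)) du: now ∫(-2*sin(3*u)) du.
Step 2. Evaluate the standard form: now 2*cos(3*u)/3.
Step 3. Substitute back u = z**3: now 2*cos(3*z**3)/3.
Answer: 2*cos(3*z**3)/3.


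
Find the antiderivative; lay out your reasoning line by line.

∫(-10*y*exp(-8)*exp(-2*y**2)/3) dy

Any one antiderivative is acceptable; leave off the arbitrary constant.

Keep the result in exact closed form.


Step 1. Substitute u = y**2 + 4, turning ∫(-10*y*exp(-8)*exp(-2*y**2)/3) dy into ∫(-5*exp(-2*u)/3) du: now ∫(-5*exp(-2*u)/3) du.
Step 2. Evaluate the standard form: now 5*exp(-2*u)/6.
Step 3. Substitute back u = y**2 + 4: now 5*exp(-2*y**2 - 8)/6.
Answer: 5*exp(-2*y**2 - 8)/6.


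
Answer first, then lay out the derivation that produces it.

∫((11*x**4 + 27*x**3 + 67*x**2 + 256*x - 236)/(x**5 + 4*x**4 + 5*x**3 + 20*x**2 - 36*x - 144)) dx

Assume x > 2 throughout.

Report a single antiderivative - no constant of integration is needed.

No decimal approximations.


The answer is 3*log(x - 2) + 5*log(x + 2) + 3*log(x + 4) - atan(x/3)/3.
Step 1. Decompose ∫((11*x**4 + 27*x**3 + 67*x**2 + 256*x - 236)/(x**5 + 4*x**4 + 5*x**3 + 20*x**2 - 36*x - 144)) dx by partial fractions, (11*x**4 + 27*x**3 + 67*x**2 + 256*x - 236)/(x**5 + 4*x**4 + 5*x**3 + 20*x**2 - 36*x - 144) = -1/(x**2 + 9) + 3/(x + 4) + 5/(x + 2) + 3/(x - 2): now ∫(3/(x - 2)) dx + ∫(5/(x + 2)) dx + ∫(3/(x + 4)) dx + ∫(-1/(x**2 + 9)) dx.
Step 2. Evaluate the standard form [assuming x > -2]: now 5*log(x + 2) + ∫(3/(x - 2)) dx + ∫(3/(x + 4)) dx + ∫(-1/(x**2 + 9)) dx.
Step 3. Evaluate the standard form [assuming x > -4]: now 5*log(x + 2) + 3*log(x + 4) + ∫(3/(x - 2)) dx + ∫(-1/(x**2 + 9)) dx.
Step 4. Evaluate the standard form [assuming x > 2]: now 3*log(x - 2) + 5*log(x + 2) + 3*log(x + 4) + ∫(-1/(x**2 + 9)) dx.
Step 5. Evaluate the standard form: now 3*log(x - 2) + 5*log(x + 2) + 3*log(x + 4) - atan(x/3)/3.
Answer: 3*log(x - 2) + 5*log(x + 2) + 3*log(x + 4) - atan(x/3)/3.


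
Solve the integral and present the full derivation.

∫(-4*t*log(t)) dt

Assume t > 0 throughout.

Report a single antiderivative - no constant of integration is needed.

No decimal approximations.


Step 1. Integrate ∫(-4*t*log(t)) dt by parts with u = log(t), dv = (-4*t) dt, so v = -2*t**2 [assuming t > 0]: now -2*t**2*log(t) + ∫(2*t) dt.
Step 2. Evaluate the standard form: now -2*t**2*log(t) + t**2.
Answer: -2*t**2*log(t) + t**2.


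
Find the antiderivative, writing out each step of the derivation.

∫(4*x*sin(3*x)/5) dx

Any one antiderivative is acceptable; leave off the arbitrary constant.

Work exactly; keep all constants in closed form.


Step 1. Integrate ∫(4*x*sin(3*x)/5) dx by parts with u = x, dv = (4*sin(3*x)/5) dx, so v = -4*cos(3*x)/15: now -4*x*cos(3*x)/15 + ∫(4*cos(3*x)/15) dx.
Step 2. Evaluate the standard form: now -4*x*cos(3*x)/15 + 4*sin(3*x)/45.
Answer: -4*x*cos(3*x)/15 + 4*sin(3*x)/45.
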